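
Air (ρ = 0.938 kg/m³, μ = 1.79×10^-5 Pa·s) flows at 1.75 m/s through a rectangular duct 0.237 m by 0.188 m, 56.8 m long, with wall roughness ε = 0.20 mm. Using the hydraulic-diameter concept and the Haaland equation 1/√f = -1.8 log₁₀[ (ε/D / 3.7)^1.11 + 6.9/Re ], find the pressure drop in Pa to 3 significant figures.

ΔP ≈ 10.8 Pa

Hydraulic diameter D_h = 4A/P = 4·(0.237·0.188)/(2·(0.237+0.188)) = 0.1782/0.85 = 0.2097 m.
Re = ρVD_h/μ = 0.938·1.75·0.2097/1.79e-05 = 1.923e+04.
ε/D_h = 0.0002/0.2097 = 0.000954; Haaland gives 1/√f = -1.8 log₁₀[0.000104+0.000359] = 6.002, so f = 0.02776.
ΔP = f(L/D_h)(ρV²/2) = 0.02776·56.8/0.2097·1.436 = 10.8 Pa.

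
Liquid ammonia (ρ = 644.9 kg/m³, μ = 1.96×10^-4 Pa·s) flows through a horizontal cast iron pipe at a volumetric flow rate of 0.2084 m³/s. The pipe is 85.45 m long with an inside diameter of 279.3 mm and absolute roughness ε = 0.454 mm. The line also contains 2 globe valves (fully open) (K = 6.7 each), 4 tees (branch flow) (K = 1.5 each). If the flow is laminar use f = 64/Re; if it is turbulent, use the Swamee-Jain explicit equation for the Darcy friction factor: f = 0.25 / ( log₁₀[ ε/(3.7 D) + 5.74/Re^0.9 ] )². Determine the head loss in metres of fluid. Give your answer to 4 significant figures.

h_f ≈ 15.46 m

Cross-sectional area A = πD²/4 = π(0.2793)²/4 = 0.06127 m²; mean velocity V = Q/A = 0.2084/0.06127 = 3.401 m/s.
Reynolds number Re = ρVD/μ = 644.9 · 3.401 · 0.2793 / 0.000196 = 3.126e+06.
Re > 4000 → turbulent. Relative roughness ε/D = 0.000454/0.2793 = 0.00163. Swamee-Jain: f = 0.25/(log₁₀[0.00163/3.7 + 5.74/3.126e+06^0.9])² = 0.25/(log₁₀[0.000439 + 8.19e-06])² = 0.25/(-3.349)² = 0.02229.
Total minor-loss coefficient ΣK = 2·6.7 + 4·1.5 = 19.4.
ΔP = [f·L/D + ΣK]·(ρV²/2) = [0.02229·85.45/0.2793 + 19.4]·(644.9·3.401²/2) = [6.819 + 19.4]·3731 = 9.781e+04 Pa.
Head loss h_f = ΔP/(ρg) = 9.781e+04/(644.9·9.81) = 15.46 m.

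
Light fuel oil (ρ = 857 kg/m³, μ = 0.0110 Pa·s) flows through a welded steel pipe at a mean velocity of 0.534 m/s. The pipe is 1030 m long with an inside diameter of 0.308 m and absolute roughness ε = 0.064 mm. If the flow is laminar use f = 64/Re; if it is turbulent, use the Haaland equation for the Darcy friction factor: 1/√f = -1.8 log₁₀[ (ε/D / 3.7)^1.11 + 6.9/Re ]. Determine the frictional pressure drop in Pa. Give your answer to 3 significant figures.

Reynolds number Re = ρVD/μ = 857 · 0.534 · 0.308 / 0.011 = 1.281e+04.
Re > 4000 → turbulent. Relative roughness ε/D = 6.4e-05/0.308 = 0.000208. Haaland: 1/√f = -1.8 log₁₀[(0.000208/3.7)^1.11 + 6.9/1.281e+04] = -1.8 log₁₀[1.91e-05 + 0.000538] = 5.857, so f = 0.02915.
Darcy-Weisbach: ΔP = f(L/D)(ρV²/2) = 0.02915·(1030/0.308)·(857·0.534²/2) = 0.02915·3344·122.2 = 1.191e+04 Pa.

ΔP ≈ 11900 Pa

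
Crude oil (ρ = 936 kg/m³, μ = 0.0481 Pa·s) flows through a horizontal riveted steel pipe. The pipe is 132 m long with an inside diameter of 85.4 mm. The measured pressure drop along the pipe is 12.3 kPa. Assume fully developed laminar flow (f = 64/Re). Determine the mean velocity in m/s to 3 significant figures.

For laminar flow, f = 64/Re with Re = ρVD/μ, so Darcy-Weisbach reduces to ΔP = 32μLV/D². Solving for V: V = ΔP·D²/(32μL) = 1.23e+04·(0.0854)²/(32·0.0481·132) = 0.4415 m/s.
Check: Re = ρVD/μ = 936·0.4415·0.0854/0.0481 = 733.7 < 2300, so the laminar assumption holds.

V ≈ 0.442 m/s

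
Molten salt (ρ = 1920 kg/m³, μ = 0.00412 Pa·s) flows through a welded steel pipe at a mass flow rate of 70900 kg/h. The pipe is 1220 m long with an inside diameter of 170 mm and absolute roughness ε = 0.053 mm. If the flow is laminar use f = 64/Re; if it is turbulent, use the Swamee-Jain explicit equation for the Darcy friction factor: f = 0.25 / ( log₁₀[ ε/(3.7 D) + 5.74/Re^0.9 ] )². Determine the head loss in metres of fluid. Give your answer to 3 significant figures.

h_f ≈ 1.75 m

ṁ = 70900 kg/h = 70900/3600 = 19.69 kg/s.
A = πD²/4 = π(0.17)²/4 = 0.0227 m²; mean velocity V = ṁ/(ρA) = 19.69/(1920 · 0.0227) = 0.4519 m/s.
Reynolds number Re = ρVD/μ = 1920 · 0.4519 · 0.17 / 0.00412 = 3.58e+04.
Re > 4000 → turbulent. Relative roughness ε/D = 5.3e-05/0.17 = 0.000312. Swamee-Jain: f = 0.25/(log₁₀[0.000312/3.7 + 5.74/3.58e+04^0.9])² = 0.25/(log₁₀[8.43e-05 + 0.000458])² = 0.25/(-3.266)² = 0.02343.
Darcy-Weisbach: ΔP = f(L/D)(ρV²/2) = 0.02343·(1220/0.17)·(1920·0.4519²/2) = 0.02343·7176·196.1 = 3.297e+04 Pa.
Head loss h_f = ΔP/(ρg) = 3.297e+04/(1920·9.81) = 1.75 m.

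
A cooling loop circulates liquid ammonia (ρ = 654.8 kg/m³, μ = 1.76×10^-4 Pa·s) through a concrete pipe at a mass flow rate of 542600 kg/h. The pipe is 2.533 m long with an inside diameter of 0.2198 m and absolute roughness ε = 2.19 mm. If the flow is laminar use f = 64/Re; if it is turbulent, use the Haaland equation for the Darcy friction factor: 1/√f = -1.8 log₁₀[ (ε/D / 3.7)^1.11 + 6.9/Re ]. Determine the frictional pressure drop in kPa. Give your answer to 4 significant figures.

ṁ = 542600 kg/h = 542600/3600 = 150.7 kg/s.
A = πD²/4 = π(0.2198)²/4 = 0.03794 m²; mean velocity V = ṁ/(ρA) = 150.7/(654.8 · 0.03794) = 6.066 m/s.
Reynolds number Re = ρVD/μ = 654.8 · 6.066 · 0.2198 / 0.000176 = 4.961e+06.
Re > 4000 → turbulent. Relative roughness ε/D = 0.00219/0.2198 = 0.00996. Haaland: 1/√f = -1.8 log₁₀[(0.00996/3.7)^1.11 + 6.9/4.961e+06] = -1.8 log₁₀[0.0014 + 1.39e-06] = 5.134, so f = 0.03794.
Darcy-Weisbach: ΔP = f(L/D)(ρV²/2) = 0.03794·(2.533/0.2198)·(654.8·6.066²/2) = 0.03794·11.52·1.205e+04 = 5268 Pa.
ΔP = 5268 Pa = 5.268 kPa.

ΔP ≈ 5.268 kPa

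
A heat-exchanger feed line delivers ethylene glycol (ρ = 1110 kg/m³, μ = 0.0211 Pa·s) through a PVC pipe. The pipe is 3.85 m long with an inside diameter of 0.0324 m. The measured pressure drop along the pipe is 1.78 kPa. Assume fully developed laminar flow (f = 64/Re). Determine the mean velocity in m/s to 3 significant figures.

V ≈ 0.719 m/s

For laminar flow, f = 64/Re with Re = ρVD/μ, so Darcy-Weisbach reduces to ΔP = 32μLV/D². Solving for V: V = ΔP·D²/(32μL) = 1780·(0.0324)²/(32·0.0211·3.85) = 0.7188 m/s.
Check: Re = ρVD/μ = 1110·0.7188·0.0324/0.0211 = 1225 < 2300, so the laminar assumption holds.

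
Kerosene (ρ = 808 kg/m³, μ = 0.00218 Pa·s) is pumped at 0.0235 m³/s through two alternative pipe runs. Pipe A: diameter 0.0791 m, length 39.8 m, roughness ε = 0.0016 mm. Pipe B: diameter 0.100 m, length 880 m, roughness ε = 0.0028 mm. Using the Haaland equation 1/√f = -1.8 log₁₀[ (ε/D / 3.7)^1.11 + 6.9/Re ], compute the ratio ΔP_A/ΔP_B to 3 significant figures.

ΔP_A/ΔP_B ≈ 0.139

Pipe A: V = Q/A = 0.0235/0.004914 = 4.782 m/s; Re = 1.402e+05; ε/D = 2.02e-05; Haaland → f = 0.01673; ΔP_A = f(L/D)(ρV²/2) = 7.777e+04 Pa.
Pipe B: V = Q/A = 0.0235/0.007854 = 2.992 m/s; Re = 1.109e+05; ε/D = 2.8e-05; Haaland → f = 0.01756; ΔP_B = f(L/D)(ρV²/2) = 5.591e+05 Pa.
ΔP_A/ΔP_B = 7.777e+04/5.591e+05 = 0.139.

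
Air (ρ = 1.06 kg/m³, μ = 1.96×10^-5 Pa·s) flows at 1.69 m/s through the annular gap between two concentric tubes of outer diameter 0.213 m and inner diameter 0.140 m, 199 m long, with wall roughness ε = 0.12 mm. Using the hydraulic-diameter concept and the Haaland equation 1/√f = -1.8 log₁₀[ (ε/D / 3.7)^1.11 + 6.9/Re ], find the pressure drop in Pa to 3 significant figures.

ΔP ≈ 150 Pa

Hydraulic diameter D_h = 4A/P = D_o - D_i = 0.213 - 0.14 = 0.073 m.
Re = ρVD_h/μ = 1.06·1.69·0.073/1.96e-05 = 6672.
ε/D_h = 0.00012/0.073 = 0.00164; Haaland gives 1/√f = -1.8 log₁₀[0.00019+0.00103] = 5.242, so f = 0.03639.
ΔP = f(L/D_h)(ρV²/2) = 0.03639·199/0.073·1.514 = 150.2 Pa.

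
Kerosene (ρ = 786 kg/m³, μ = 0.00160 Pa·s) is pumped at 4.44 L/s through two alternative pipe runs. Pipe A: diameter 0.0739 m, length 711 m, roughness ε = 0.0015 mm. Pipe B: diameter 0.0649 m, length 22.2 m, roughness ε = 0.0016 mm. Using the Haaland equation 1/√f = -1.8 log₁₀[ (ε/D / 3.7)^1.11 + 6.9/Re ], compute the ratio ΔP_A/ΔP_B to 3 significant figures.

Pipe A: V = Q/A = 0.00444/0.004289 = 1.035 m/s; Re = 3.758e+04; ε/D = 2.03e-05; Haaland → f = 0.02215; ΔP_A = f(L/D)(ρV²/2) = 8.975e+04 Pa.
Pipe B: V = Q/A = 0.00444/0.003308 = 1.342 m/s; Re = 4.279e+04; ε/D = 2.47e-05; Haaland → f = 0.02151; ΔP_B = f(L/D)(ρV²/2) = 5210 Pa.
ΔP_A/ΔP_B = 8.975e+04/5210 = 17.2.

ΔP_A/ΔP_B ≈ 17.2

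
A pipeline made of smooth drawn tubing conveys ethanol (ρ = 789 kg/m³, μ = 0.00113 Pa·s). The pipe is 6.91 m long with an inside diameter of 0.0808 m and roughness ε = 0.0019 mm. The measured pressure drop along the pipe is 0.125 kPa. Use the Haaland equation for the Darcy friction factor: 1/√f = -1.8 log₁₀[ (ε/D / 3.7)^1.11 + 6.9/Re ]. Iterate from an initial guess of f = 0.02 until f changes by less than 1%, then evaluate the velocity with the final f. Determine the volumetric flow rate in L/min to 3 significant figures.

Rearranging Darcy-Weisbach: V = √(2·ΔP·D/(f·L·ρ)). With ε/D = 1.9e-06/0.0808 = 2.35e-05, iterate starting from f = 0.02:
  f = 0.02 → V = √(2·125·0.0808/(0.02·6.91·789)) = 0.4304 m/s; Re = ρVD/μ = 2.428e+04; f → 0.02458
  f = 0.02458 → V = 0.3883 m/s; Re = 2.191e+04; f → 0.0252
  f = 0.0252 → V = 0.3834 m/s; Re = 2.163e+04; f → 0.02528
Converged (Δf/f < 1%). With the final f = 0.02528: V = √(2·125·0.0808/(0.02528·6.91·789)) = 0.3828 m/s.
Q = V·A = 0.3828·(π/4·0.0808²) = 0.001963 m³/s = 118 L/min.

Q ≈ 118 L/min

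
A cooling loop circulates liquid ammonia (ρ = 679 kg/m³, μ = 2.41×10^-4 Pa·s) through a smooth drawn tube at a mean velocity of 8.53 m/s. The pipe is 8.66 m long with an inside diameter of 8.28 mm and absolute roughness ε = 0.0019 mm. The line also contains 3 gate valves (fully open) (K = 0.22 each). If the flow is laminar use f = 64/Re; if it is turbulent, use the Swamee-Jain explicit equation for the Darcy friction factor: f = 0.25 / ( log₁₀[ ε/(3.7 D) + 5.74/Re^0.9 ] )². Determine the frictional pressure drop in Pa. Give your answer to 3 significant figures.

Reynolds number Re = ρVD/μ = 679 · 8.53 · 0.00828 / 0.000241 = 1.99e+05.
Re > 4000 → turbulent. Relative roughness ε/D = 1.9e-06/0.00828 = 0.000229. Swamee-Jain: f = 0.25/(log₁₀[0.000229/3.7 + 5.74/1.99e+05^0.9])² = 0.25/(log₁₀[6.2e-05 + 9.77e-05])² = 0.25/(-3.797)² = 0.01734.
Total minor-loss coefficient ΣK = 3·0.22 = 0.66.
ΔP = [f·L/D + ΣK]·(ρV²/2) = [0.01734·8.66/0.00828 + 0.66]·(679·8.53²/2) = [18.14 + 0.66]·2.47e+04 = 4.644e+05 Pa.

ΔP ≈ 464000 Pa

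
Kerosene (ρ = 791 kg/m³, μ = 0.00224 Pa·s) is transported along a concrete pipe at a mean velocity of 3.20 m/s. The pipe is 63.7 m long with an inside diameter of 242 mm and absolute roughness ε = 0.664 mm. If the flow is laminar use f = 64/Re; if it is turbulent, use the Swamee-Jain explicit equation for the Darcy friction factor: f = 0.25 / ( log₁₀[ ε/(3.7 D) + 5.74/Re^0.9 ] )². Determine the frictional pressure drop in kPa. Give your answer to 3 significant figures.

ΔP ≈ 27.9 kPa

Reynolds number Re = ρVD/μ = 791 · 3.2 · 0.242 / 0.00224 = 2.735e+05.
Re > 4000 → turbulent. Relative roughness ε/D = 0.000664/0.242 = 0.00274. Swamee-Jain: f = 0.25/(log₁₀[0.00274/3.7 + 5.74/2.735e+05^0.9])² = 0.25/(log₁₀[0.000742 + 7.34e-05])² = 0.25/(-3.089)² = 0.0262.
Darcy-Weisbach: ΔP = f(L/D)(ρV²/2) = 0.0262·(63.7/0.242)·(791·3.2²/2) = 0.0262·263.2·4050 = 2.793e+04 Pa.
ΔP = 2.793e+04 Pa = 27.9 kPa.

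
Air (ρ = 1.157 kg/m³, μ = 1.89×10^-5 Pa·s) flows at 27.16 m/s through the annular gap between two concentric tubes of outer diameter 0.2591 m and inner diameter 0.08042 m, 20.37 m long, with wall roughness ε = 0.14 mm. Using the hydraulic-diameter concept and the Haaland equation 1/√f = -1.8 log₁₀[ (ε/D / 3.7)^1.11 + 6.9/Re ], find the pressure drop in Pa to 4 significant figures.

ΔP ≈ 951.9 Pa

Hydraulic diameter D_h = 4A/P = D_o - D_i = 0.2591 - 0.08042 = 0.1787 m.
Re = ρVD_h/μ = 1.157·27.16·0.1787/1.89e-05 = 2.971e+05.
ε/D_h = 0.00014/0.1787 = 0.000784; Haaland gives 1/√f = -1.8 log₁₀[8.35e-05+2.32e-05] = 7.149, so f = 0.01957.
ΔP = f(L/D_h)(ρV²/2) = 0.01957·20.37/0.1787·426.7 = 951.9 Pa.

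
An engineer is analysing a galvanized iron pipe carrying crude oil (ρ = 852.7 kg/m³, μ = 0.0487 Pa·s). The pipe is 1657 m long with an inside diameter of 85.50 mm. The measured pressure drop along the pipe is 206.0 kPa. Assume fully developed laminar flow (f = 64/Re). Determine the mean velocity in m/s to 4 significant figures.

For laminar flow, f = 64/Re with Re = ρVD/μ, so Darcy-Weisbach reduces to ΔP = 32μLV/D². Solving for V: V = ΔP·D²/(32μL) = 2.06e+05·(0.0855)²/(32·0.0487·1657) = 0.5832 m/s.
Check: Re = ρVD/μ = 852.7·0.5832·0.0855/0.0487 = 873 < 2300, so the laminar assumption holds.

V ≈ 0.5832 m/s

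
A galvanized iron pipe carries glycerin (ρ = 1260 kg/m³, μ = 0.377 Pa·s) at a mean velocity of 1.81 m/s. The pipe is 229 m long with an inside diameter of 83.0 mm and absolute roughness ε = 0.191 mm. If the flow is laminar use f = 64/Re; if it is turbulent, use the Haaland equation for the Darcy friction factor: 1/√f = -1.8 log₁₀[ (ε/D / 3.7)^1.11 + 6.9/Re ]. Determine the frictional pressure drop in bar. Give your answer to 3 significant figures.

ΔP ≈ 7.26 bar

Reynolds number Re = ρVD/μ = 1260 · 1.81 · 0.083 / 0.377 = 502.1.
Re < 2300 → laminar flow, so f = 64/Re = 64/502.1 = 0.1275 (the turbulent correlation is not needed).
Darcy-Weisbach: ΔP = f(L/D)(ρV²/2) = 0.1275·(229/0.083)·(1260·1.81²/2) = 0.1275·2759·2064 = 7.259e+05 Pa.
ΔP = 7.259e+05 Pa = 7.26 bar.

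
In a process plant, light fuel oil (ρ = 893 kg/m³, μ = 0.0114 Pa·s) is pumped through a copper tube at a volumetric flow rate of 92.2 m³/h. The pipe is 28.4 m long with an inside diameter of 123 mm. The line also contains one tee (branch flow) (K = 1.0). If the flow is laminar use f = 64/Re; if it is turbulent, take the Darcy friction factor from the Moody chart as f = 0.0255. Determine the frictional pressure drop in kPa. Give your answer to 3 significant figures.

ΔP ≈ 14.3 kPa

Q = 92.2 m³/h = 92.2/3600 = 0.02561 m³/s.
Cross-sectional area A = πD²/4 = π(0.123)²/4 = 0.01188 m²; mean velocity V = Q/A = 0.02561/0.01188 = 2.155 m/s.
Reynolds number Re = ρVD/μ = 893 · 2.155 · 0.123 / 0.0114 = 2.077e+04.
Re > 4000 → turbulent; use the Moody-chart value f = 0.0255.
Total minor-loss coefficient ΣK = 1·1 = 1.
ΔP = [f·L/D + ΣK]·(ρV²/2) = [0.0255·28.4/0.123 + 1]·(893·2.155²/2) = [5.888 + 1]·2074 = 1.429e+04 Pa.
ΔP = 1.429e+04 Pa = 14.3 kPa.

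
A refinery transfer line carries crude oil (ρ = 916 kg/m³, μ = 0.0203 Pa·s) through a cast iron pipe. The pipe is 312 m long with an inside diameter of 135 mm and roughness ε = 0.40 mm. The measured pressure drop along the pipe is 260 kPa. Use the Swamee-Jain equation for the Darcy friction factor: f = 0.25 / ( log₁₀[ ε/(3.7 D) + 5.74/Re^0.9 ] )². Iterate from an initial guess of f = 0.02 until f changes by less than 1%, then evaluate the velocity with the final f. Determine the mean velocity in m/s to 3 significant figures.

V ≈ 2.74 m/s

Rearranging Darcy-Weisbach: V = √(2·ΔP·D/(f·L·ρ)). With ε/D = 0.0004/0.135 = 0.00296, iterate starting from f = 0.02:
  f = 0.02 → V = √(2·2.6e+05·0.135/(0.02·312·916)) = 3.505 m/s; Re = ρVD/μ = 2.135e+04; f → 0.03154
  f = 0.03154 → V = 2.791 m/s; Re = 1.7e+04; f → 0.03256
  f = 0.03256 → V = 2.746 m/s; Re = 1.673e+04; f → 0.03264
Converged (Δf/f < 1%). With the final f = 0.03264: V = √(2·2.6e+05·0.135/(0.03264·312·916)) = 2.743 m/s.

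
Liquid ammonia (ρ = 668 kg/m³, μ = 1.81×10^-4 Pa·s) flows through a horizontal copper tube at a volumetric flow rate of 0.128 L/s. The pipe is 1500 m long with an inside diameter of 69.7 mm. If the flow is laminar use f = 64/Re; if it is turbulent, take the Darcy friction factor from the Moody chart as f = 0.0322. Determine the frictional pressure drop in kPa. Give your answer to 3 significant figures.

ΔP ≈ 0.260 kPa

Q = 0.128 L/s = 0.128/1000 = 0.000128 m³/s.
Cross-sectional area A = πD²/4 = π(0.0697)²/4 = 0.003816 m²; mean velocity V = Q/A = 0.000128/0.003816 = 0.03355 m/s.
Reynolds number Re = ρVD/μ = 668 · 0.03355 · 0.0697 / 0.000181 = 8629.
Re > 4000 → turbulent; use the Moody-chart value f = 0.0322.
Darcy-Weisbach: ΔP = f(L/D)(ρV²/2) = 0.0322·(1500/0.0697)·(668·0.03355²/2) = 0.0322·2.152e+04·0.3759 = 260.5 Pa.
ΔP = 260.5 Pa = 0.260 kPa.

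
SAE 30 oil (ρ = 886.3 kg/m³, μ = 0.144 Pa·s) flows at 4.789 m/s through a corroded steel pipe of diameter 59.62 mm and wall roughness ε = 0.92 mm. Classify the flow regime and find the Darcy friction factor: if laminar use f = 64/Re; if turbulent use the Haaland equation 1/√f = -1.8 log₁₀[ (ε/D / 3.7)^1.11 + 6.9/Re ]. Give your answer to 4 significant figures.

Re = ρVD/μ = 886.3·4.789·0.05962/0.144 = 1757.
Re < 2300 → laminar, so f = 64/Re = 0.03642 (roughness is irrelevant in laminar flow).

f ≈ 0.03642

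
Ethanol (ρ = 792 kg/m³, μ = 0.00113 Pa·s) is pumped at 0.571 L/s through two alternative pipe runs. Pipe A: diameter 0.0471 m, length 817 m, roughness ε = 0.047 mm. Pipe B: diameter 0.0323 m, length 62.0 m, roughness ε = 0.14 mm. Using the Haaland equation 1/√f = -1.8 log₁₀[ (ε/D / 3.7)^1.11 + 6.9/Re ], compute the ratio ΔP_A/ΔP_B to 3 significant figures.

ΔP_A/ΔP_B ≈ 1.84

Pipe A: V = Q/A = 0.000571/0.001742 = 0.3277 m/s; Re = 1.082e+04; ε/D = 0.000998; Haaland → f = 0.03157; ΔP_A = f(L/D)(ρV²/2) = 2.329e+04 Pa.
Pipe B: V = Q/A = 0.000571/0.0008194 = 0.6969 m/s; Re = 1.578e+04; ε/D = 0.00433; Haaland → f = 0.03424; ΔP_B = f(L/D)(ρV²/2) = 1.264e+04 Pa.
ΔP_A/ΔP_B = 2.329e+04/1.264e+04 = 1.84.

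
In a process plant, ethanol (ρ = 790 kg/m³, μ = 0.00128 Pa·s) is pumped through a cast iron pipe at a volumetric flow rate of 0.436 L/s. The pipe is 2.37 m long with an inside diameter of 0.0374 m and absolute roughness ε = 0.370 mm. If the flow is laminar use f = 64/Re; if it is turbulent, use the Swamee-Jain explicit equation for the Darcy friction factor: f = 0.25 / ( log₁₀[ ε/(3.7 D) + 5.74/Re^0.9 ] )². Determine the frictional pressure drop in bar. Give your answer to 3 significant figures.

Q = 0.436 L/s = 0.436/1000 = 0.000436 m³/s.
Cross-sectional area A = πD²/4 = π(0.0374)²/4 = 0.001099 m²; mean velocity V = Q/A = 0.000436/0.001099 = 0.3969 m/s.
Reynolds number Re = ρVD/μ = 790 · 0.3969 · 0.0374 / 0.00128 = 9161.
Re > 4000 → turbulent. Relative roughness ε/D = 0.00037/0.0374 = 0.00989. Swamee-Jain: f = 0.25/(log₁₀[0.00989/3.7 + 5.74/9161^0.9])² = 0.25/(log₁₀[0.00267 + 0.00156])² = 0.25/(-2.373)² = 0.04439.
Darcy-Weisbach: ΔP = f(L/D)(ρV²/2) = 0.04439·(2.37/0.0374)·(790·0.3969²/2) = 0.04439·63.37·62.22 = 175 Pa.
ΔP = 175 Pa = 0.00175 bar.

ΔP ≈ 0.00175 bar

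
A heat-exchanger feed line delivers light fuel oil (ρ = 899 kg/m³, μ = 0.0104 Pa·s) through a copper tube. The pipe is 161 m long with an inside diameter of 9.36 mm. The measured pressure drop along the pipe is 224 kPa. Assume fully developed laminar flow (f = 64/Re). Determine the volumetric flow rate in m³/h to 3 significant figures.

For laminar flow, f = 64/Re with Re = ρVD/μ, so Darcy-Weisbach reduces to ΔP = 32μLV/D². Solving for V: V = ΔP·D²/(32μL) = 2.24e+05·(0.00936)²/(32·0.0104·161) = 0.3663 m/s.
Check: Re = ρVD/μ = 899·0.3663·0.00936/0.0104 = 296.3 < 2300, so the laminar assumption holds.
Q = V·A = 0.3663·(π/4·0.00936²) = 2.52e-05 m³/s = 0.0907 m³/h.

Q ≈ 0.0907 m³/h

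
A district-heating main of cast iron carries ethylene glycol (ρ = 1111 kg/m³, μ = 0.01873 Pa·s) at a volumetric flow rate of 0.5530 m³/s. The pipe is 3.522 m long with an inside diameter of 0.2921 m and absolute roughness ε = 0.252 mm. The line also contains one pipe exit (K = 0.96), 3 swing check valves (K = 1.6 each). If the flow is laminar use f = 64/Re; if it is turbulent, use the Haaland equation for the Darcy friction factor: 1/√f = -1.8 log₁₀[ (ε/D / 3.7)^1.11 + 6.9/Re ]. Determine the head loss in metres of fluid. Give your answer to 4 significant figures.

h_f ≈ 20.86 m

Cross-sectional area A = πD²/4 = π(0.2921)²/4 = 0.06701 m²; mean velocity V = Q/A = 0.553/0.06701 = 8.252 m/s.
Reynolds number Re = ρVD/μ = 1111 · 8.252 · 0.2921 / 0.0187 = 1.43e+05.
Re > 4000 → turbulent. Relative roughness ε/D = 0.000252/0.2921 = 0.000863. Haaland: 1/√f = -1.8 log₁₀[(0.000863/3.7)^1.11 + 6.9/1.43e+05] = -1.8 log₁₀[9.29e-05 + 4.83e-05] = 6.93, so f = 0.02082.
Total minor-loss coefficient ΣK = 1·0.96 + 3·1.6 = 5.76.
ΔP = [f·L/D + ΣK]·(ρV²/2) = [0.02082·3.522/0.2921 + 5.76]·(1111·8.252²/2) = [0.251 + 5.76]·3.783e+04 = 2.274e+05 Pa.
Head loss h_f = ΔP/(ρg) = 2.274e+05/(1111·9.81) = 20.86 m.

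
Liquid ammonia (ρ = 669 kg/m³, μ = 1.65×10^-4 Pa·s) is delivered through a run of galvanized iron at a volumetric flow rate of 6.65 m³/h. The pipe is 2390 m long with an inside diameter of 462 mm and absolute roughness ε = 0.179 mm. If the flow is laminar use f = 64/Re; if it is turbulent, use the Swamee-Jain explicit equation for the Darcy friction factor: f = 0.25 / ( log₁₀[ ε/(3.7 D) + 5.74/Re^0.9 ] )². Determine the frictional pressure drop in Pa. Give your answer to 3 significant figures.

ΔP ≈ 5.58 Pa

Q = 6.65 m³/h = 6.65/3600 = 0.001847 m³/s.
Cross-sectional area A = πD²/4 = π(0.462)²/4 = 0.1676 m²; mean velocity V = Q/A = 0.001847/0.1676 = 0.01102 m/s.
Reynolds number Re = ρVD/μ = 669 · 0.01102 · 0.462 / 0.000165 = 2.064e+04.
Re > 4000 → turbulent. Relative roughness ε/D = 0.000179/0.462 = 0.000387. Swamee-Jain: f = 0.25/(log₁₀[0.000387/3.7 + 5.74/2.064e+04^0.9])² = 0.25/(log₁₀[0.000105 + 0.000751])² = 0.25/(-3.068)² = 0.02657.
Darcy-Weisbach: ΔP = f(L/D)(ρV²/2) = 0.02657·(2390/0.462)·(669·0.01102²/2) = 0.02657·5173·0.04062 = 5.582 Pa.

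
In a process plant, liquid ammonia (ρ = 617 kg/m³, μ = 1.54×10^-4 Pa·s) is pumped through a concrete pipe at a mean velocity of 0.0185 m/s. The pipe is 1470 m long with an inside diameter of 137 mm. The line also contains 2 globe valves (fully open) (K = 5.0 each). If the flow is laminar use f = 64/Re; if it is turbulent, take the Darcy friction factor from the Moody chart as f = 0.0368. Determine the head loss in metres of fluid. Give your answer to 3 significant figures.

h_f ≈ 0.00706 m

Reynolds number Re = ρVD/μ = 617 · 0.0185 · 0.137 / 0.000154 = 1.015e+04.
Re > 4000 → turbulent; use the Moody-chart value f = 0.0368.
Total minor-loss coefficient ΣK = 2·5 = 10.
ΔP = [f·L/D + ΣK]·(ρV²/2) = [0.0368·1470/0.137 + 10]·(617·0.0185²/2) = [394.9 + 10]·0.1056 = 42.75 Pa.
Head loss h_f = ΔP/(ρg) = 42.75/(617·9.81) = 0.00706 m.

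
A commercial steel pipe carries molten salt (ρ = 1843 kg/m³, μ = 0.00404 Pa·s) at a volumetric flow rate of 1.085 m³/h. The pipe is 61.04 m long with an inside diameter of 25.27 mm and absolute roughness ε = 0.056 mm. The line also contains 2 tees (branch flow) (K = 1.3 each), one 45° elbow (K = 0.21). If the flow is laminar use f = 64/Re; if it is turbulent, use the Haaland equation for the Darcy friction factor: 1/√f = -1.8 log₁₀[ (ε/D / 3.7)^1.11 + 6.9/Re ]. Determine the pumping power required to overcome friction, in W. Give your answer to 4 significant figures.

P ≈ 9.177 W

Q = 1.085 m³/h = 1.085/3600 = 0.0003014 m³/s.
Cross-sectional area A = πD²/4 = π(0.02527)²/4 = 0.0005015 m²; mean velocity V = Q/A = 0.0003014/0.0005015 = 0.6009 m/s.
Reynolds number Re = ρVD/μ = 1843 · 0.6009 · 0.02527 / 0.00404 = 6927.
Re > 4000 → turbulent. Relative roughness ε/D = 5.6e-05/0.02527 = 0.00222. Haaland: 1/√f = -1.8 log₁₀[(0.00222/3.7)^1.11 + 6.9/6927] = -1.8 log₁₀[0.000265 + 0.000996] = 5.219, so f = 0.03672.
Total minor-loss coefficient ΣK = 2·1.3 + 1·0.21 = 2.81.
ΔP = [f·L/D + ΣK]·(ρV²/2) = [0.03672·61.04/0.02527 + 2.81]·(1843·0.6009²/2) = [88.69 + 2.81]·332.8 = 3.045e+04 Pa.
Pumping power P = QΔP = 0.0003014·3.045e+04 = 9.1767 W = 9.177 W.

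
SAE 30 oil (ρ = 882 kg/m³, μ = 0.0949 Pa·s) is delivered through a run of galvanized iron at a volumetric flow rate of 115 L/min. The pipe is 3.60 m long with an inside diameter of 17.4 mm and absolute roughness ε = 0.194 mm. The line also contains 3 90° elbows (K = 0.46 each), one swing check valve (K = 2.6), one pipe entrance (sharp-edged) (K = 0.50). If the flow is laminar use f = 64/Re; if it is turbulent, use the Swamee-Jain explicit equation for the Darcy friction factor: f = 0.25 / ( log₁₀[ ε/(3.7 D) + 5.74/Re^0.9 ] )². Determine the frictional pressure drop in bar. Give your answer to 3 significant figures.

ΔP ≈ 4.19 bar

Q = 115 L/min = 115/60000 = 0.001917 m³/s.
Cross-sectional area A = πD²/4 = π(0.0174)²/4 = 0.0002378 m²; mean velocity V = Q/A = 0.001917/0.0002378 = 8.06 m/s.
Reynolds number Re = ρVD/μ = 882 · 8.06 · 0.0174 / 0.0949 = 1303.
Re < 2300 → laminar flow, so f = 64/Re = 64/1303 = 0.0491 (the turbulent correlation is not needed).
Total minor-loss coefficient ΣK = 3·0.46 + 1·2.6 + 1·0.5 = 4.48.
ΔP = [f·L/D + ΣK]·(ρV²/2) = [0.0491·3.6/0.0174 + 4.48]·(882·8.06²/2) = [10.16 + 4.48]·2.865e+04 = 4.194e+05 Pa.
ΔP = 4.194e+05 Pa = 4.19 bar.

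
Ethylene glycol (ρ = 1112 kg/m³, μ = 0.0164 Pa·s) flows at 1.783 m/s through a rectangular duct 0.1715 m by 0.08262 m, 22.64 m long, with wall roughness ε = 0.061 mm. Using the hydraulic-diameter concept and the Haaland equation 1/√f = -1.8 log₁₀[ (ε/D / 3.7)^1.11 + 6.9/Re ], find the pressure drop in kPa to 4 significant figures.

ΔP ≈ 10.51 kPa

Hydraulic diameter D_h = 4A/P = 4·(0.1715·0.08262)/(2·(0.1715+0.08262)) = 0.05668/0.5082 = 0.1115 m.
Re = ρVD_h/μ = 1112·1.783·0.1115/0.0164 = 1.348e+04.
ε/D_h = 6.1e-05/0.1115 = 0.000547; Haaland gives 1/√f = -1.8 log₁₀[5.6e-05+0.000512] = 5.842, so f = 0.0293.
ΔP = f(L/D_h)(ρV²/2) = 0.0293·22.64/0.1115·1768 = 1.051e+04 Pa.
ΔP = 10.51 kPa.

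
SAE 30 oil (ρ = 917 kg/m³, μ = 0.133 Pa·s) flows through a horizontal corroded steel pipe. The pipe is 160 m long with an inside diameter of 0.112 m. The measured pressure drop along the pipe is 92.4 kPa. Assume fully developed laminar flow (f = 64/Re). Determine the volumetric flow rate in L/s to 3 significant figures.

For laminar flow, f = 64/Re with Re = ρVD/μ, so Darcy-Weisbach reduces to ΔP = 32μLV/D². Solving for V: V = ΔP·D²/(32μL) = 9.24e+04·(0.112)²/(32·0.133·160) = 1.702 m/s.
Check: Re = ρVD/μ = 917·1.702·0.112/0.133 = 1314 < 2300, so the laminar assumption holds.
Q = V·A = 1.702·(π/4·0.112²) = 0.01677 m³/s = 16.8 L/s.

Q ≈ 16.8 L/s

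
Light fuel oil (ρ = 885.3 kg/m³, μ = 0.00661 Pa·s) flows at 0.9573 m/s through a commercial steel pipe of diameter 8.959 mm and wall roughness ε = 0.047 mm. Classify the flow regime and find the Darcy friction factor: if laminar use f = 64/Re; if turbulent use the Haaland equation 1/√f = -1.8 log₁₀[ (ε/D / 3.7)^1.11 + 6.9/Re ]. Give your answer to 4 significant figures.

f ≈ 0.05572

Re = ρVD/μ = 885.3·0.9573·0.008959/0.00661 = 1149.
Re < 2300 → laminar, so f = 64/Re = 0.05572 (roughness is irrelevant in laminar flow).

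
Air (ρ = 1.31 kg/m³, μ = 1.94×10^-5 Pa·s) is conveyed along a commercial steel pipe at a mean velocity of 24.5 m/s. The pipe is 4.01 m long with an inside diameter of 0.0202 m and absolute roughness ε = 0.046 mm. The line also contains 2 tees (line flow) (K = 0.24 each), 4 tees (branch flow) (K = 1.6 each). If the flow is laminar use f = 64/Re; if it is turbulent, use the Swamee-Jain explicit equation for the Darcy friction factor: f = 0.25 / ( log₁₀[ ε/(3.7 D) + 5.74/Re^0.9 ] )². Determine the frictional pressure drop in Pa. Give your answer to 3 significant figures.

ΔP ≈ 4940 Pa

Reynolds number Re = ρVD/μ = 1.31 · 24.5 · 0.0202 / 1.94e-05 = 3.342e+04.
Re > 4000 → turbulent. Relative roughness ε/D = 4.6e-05/0.0202 = 0.00228. Swamee-Jain: f = 0.25/(log₁₀[0.00228/3.7 + 5.74/3.342e+04^0.9])² = 0.25/(log₁₀[0.000615 + 0.000487])² = 0.25/(-2.958)² = 0.02858.
Total minor-loss coefficient ΣK = 2·0.24 + 4·1.6 = 6.88.
ΔP = [f·L/D + ΣK]·(ρV²/2) = [0.02858·4.01/0.0202 + 6.88]·(1.31·24.5²/2) = [5.673 + 6.88]·393.2 = 4935 Pa.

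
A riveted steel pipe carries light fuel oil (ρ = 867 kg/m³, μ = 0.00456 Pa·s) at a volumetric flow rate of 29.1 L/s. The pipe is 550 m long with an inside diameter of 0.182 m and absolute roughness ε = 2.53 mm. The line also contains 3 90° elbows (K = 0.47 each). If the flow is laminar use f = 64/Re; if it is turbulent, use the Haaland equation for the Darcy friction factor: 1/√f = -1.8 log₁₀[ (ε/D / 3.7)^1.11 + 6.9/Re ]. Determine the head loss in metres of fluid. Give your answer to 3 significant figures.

h_f ≈ 8.53 m

Q = 29.1 L/s = 29.1/1000 = 0.0291 m³/s.
Cross-sectional area A = πD²/4 = π(0.182)²/4 = 0.02602 m²; mean velocity V = Q/A = 0.0291/0.02602 = 1.119 m/s.
Reynolds number Re = ρVD/μ = 867 · 1.119 · 0.182 / 0.00456 = 3.871e+04.
Re > 4000 → turbulent. Relative roughness ε/D = 0.00253/0.182 = 0.0139. Haaland: 1/√f = -1.8 log₁₀[(0.0139/3.7)^1.11 + 6.9/3.871e+04] = -1.8 log₁₀[0.00203 + 0.000178] = 4.78, so f = 0.04377.
Total minor-loss coefficient ΣK = 3·0.47 = 1.41.
ΔP = [f·L/D + ΣK]·(ρV²/2) = [0.04377·550/0.182 + 1.41]·(867·1.119²/2) = [132.3 + 1.41]·542.4 = 7.251e+04 Pa.
Head loss h_f = ΔP/(ρg) = 7.251e+04/(867·9.81) = 8.53 m.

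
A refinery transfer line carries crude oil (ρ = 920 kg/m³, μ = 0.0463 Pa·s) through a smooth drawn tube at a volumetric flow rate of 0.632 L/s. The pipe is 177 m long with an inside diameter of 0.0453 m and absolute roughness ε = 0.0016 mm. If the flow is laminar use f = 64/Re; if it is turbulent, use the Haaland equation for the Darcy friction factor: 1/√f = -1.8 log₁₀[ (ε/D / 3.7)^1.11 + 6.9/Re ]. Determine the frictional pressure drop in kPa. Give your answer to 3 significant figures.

Q = 0.632 L/s = 0.632/1000 = 0.000632 m³/s.
Cross-sectional area A = πD²/4 = π(0.0453)²/4 = 0.001612 m²; mean velocity V = Q/A = 0.000632/0.001612 = 0.3921 m/s.
Reynolds number Re = ρVD/μ = 920 · 0.3921 · 0.0453 / 0.0463 = 353.
Re < 2300 → laminar flow, so f = 64/Re = 64/353 = 0.1813 (the turbulent correlation is not needed).
Darcy-Weisbach: ΔP = f(L/D)(ρV²/2) = 0.1813·(177/0.0453)·(920·0.3921²/2) = 0.1813·3907·70.73 = 5.011e+04 Pa.
ΔP = 5.011e+04 Pa = 50.1 kPa.

ΔP ≈ 50.1 kPa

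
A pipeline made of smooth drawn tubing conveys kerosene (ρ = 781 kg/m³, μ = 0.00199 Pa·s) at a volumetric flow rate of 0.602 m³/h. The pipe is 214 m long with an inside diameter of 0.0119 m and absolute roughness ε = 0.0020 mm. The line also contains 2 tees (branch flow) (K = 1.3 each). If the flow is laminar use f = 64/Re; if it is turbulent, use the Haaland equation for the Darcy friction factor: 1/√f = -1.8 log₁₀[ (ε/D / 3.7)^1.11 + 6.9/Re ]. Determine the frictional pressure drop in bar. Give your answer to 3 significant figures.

Q = 0.602 m³/h = 0.602/3600 = 0.0001672 m³/s.
Cross-sectional area A = πD²/4 = π(0.0119)²/4 = 0.0001112 m²; mean velocity V = Q/A = 0.0001672/0.0001112 = 1.504 m/s.
Reynolds number Re = ρVD/μ = 781 · 1.504 · 0.0119 / 0.00199 = 7022.
Re > 4000 → turbulent. Relative roughness ε/D = 2e-06/0.0119 = 0.000168. Haaland: 1/√f = -1.8 log₁₀[(0.000168/3.7)^1.11 + 6.9/7022] = -1.8 log₁₀[1.51e-05 + 0.000983] = 5.402, so f = 0.03427.
Total minor-loss coefficient ΣK = 2·1.3 = 2.6.
ΔP = [f·L/D + ΣK]·(ρV²/2) = [0.03427·214/0.0119 + 2.6]·(781·1.504²/2) = [616.3 + 2.6]·882.8 = 5.463e+05 Pa.
ΔP = 5.463e+05 Pa = 5.46 bar.

ΔP ≈ 5.46 bar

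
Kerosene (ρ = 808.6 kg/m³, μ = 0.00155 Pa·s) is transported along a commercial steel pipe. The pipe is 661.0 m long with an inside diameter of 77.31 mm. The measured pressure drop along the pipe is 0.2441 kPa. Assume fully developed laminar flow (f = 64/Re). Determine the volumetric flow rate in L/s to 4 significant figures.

Q ≈ 0.2089 L/s

For laminar flow, f = 64/Re with Re = ρVD/μ, so Darcy-Weisbach reduces to ΔP = 32μLV/D². Solving for V: V = ΔP·D²/(32μL) = 244.1·(0.07731)²/(32·0.00155·661) = 0.0445 m/s.
Check: Re = ρVD/μ = 808.6·0.0445·0.07731/0.00155 = 1795 < 2300, so the laminar assumption holds.
Q = V·A = 0.0445·(π/4·0.07731²) = 0.0002089 m³/s = 0.2089 L/s.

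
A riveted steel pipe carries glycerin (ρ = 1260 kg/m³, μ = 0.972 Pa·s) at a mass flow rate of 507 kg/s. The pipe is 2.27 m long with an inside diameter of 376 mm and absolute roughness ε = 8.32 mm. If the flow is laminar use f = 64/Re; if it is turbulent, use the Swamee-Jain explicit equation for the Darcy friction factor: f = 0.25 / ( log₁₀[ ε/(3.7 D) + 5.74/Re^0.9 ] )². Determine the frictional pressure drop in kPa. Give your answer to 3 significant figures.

ΔP ≈ 1.81 kPa

A = πD²/4 = π(0.376)²/4 = 0.111 m²; mean velocity V = ṁ/(ρA) = 507/(1260 · 0.111) = 3.624 m/s.
Reynolds number Re = ρVD/μ = 1260 · 3.624 · 0.376 / 0.972 = 1766.
Re < 2300 → laminar flow, so f = 64/Re = 64/1766 = 0.03623 (the turbulent correlation is not needed).
Darcy-Weisbach: ΔP = f(L/D)(ρV²/2) = 0.03623·(2.27/0.376)·(1260·3.624²/2) = 0.03623·6.037·8273 = 1810 Pa.
ΔP = 1810 Pa = 1.81 kPa.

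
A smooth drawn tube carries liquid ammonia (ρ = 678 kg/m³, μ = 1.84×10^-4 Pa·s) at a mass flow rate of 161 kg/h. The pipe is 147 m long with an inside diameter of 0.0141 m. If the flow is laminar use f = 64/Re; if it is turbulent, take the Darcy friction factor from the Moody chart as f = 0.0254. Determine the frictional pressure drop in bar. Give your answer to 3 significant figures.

ΔP ≈ 0.160 bar

ṁ = 161 kg/h = 161/3600 = 0.04472 kg/s.
A = πD²/4 = π(0.0141)²/4 = 0.0001561 m²; mean velocity V = ṁ/(ρA) = 0.04472/(678 · 0.0001561) = 0.4224 m/s.
Reynolds number Re = ρVD/μ = 678 · 0.4224 · 0.0141 / 0.000184 = 2.195e+04.
Re > 4000 → turbulent; use the Moody-chart value f = 0.0254.
Darcy-Weisbach: ΔP = f(L/D)(ρV²/2) = 0.0254·(147/0.0141)·(678·0.4224²/2) = 0.0254·1.043e+04·60.5 = 1.602e+04 Pa.
ΔP = 1.602e+04 Pa = 0.160 bar.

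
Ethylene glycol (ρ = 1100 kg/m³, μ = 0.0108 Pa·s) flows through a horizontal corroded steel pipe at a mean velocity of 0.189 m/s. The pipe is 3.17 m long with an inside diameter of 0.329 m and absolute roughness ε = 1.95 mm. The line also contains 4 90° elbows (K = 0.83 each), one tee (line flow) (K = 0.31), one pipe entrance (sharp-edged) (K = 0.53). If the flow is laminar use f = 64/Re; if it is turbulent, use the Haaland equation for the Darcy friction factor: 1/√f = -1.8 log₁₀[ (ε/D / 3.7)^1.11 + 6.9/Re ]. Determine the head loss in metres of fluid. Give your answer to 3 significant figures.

h_f ≈ 0.00830 m

Reynolds number Re = ρVD/μ = 1100 · 0.189 · 0.329 / 0.0108 = 6333.
Re > 4000 → turbulent. Relative roughness ε/D = 0.00195/0.329 = 0.00593. Haaland: 1/√f = -1.8 log₁₀[(0.00593/3.7)^1.11 + 6.9/6333] = -1.8 log₁₀[0.000789 + 0.00109] = 4.907, so f = 0.04153.
Total minor-loss coefficient ΣK = 4·0.83 + 1·0.31 + 1·0.53 = 4.16.
ΔP = [f·L/D + ΣK]·(ρV²/2) = [0.04153·3.17/0.329 + 4.16]·(1100·0.189²/2) = [0.4001 + 4.16]·19.65 = 89.59 Pa.
Head loss h_f = ΔP/(ρg) = 89.59/(1100·9.81) = 0.00830 m.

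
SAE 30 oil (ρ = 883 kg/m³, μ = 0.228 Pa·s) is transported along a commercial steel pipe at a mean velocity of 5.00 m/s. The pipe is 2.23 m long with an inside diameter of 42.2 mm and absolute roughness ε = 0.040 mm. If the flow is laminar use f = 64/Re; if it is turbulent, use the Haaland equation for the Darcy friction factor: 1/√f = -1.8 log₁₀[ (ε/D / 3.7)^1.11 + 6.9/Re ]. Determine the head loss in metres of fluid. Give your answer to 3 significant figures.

h_f ≈ 5.27 m

Reynolds number Re = ρVD/μ = 883 · 5 · 0.0422 / 0.228 = 817.2.
Re < 2300 → laminar flow, so f = 64/Re = 64/817.2 = 0.07832 (the turbulent correlation is not needed).
Darcy-Weisbach: ΔP = f(L/D)(ρV²/2) = 0.07832·(2.23/0.0422)·(883·5²/2) = 0.07832·52.84·1.104e+04 = 4.568e+04 Pa.
Head loss h_f = ΔP/(ρg) = 4.568e+04/(883·9.81) = 5.27 m.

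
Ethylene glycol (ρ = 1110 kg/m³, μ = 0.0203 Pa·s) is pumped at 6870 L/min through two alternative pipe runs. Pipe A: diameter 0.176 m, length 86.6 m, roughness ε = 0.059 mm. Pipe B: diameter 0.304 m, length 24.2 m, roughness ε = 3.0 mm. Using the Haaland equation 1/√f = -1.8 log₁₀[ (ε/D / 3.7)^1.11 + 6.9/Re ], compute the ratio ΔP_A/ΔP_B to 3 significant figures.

ΔP_A/ΔP_B ≈ 30.6

Pipe A: V = Q/A = 0.1145/0.02433 = 4.706 m/s; Re = 4.529e+04; ε/D = 0.000335; Haaland → f = 0.02215; ΔP_A = f(L/D)(ρV²/2) = 1.34e+05 Pa.
Pipe B: V = Q/A = 0.1145/0.07258 = 1.577 m/s; Re = 2.622e+04; ε/D = 0.00987; Haaland → f = 0.03989; ΔP_B = f(L/D)(ρV²/2) = 4385 Pa.
ΔP_A/ΔP_B = 1.34e+05/4385 = 30.6.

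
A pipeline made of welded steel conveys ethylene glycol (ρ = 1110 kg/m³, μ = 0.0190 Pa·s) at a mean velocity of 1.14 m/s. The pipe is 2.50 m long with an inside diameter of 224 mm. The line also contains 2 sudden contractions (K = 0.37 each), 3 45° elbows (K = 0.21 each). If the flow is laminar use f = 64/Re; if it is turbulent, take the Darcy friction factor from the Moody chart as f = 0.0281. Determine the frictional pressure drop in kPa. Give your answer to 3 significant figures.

ΔP ≈ 1.21 kPa

Reynolds number Re = ρVD/μ = 1110 · 1.14 · 0.224 / 0.019 = 1.492e+04.
Re > 4000 → turbulent; use the Moody-chart value f = 0.0281.
Total minor-loss coefficient ΣK = 2·0.37 + 3·0.21 = 1.37.
ΔP = [f·L/D + ΣK]·(ρV²/2) = [0.0281·2.5/0.224 + 1.37]·(1110·1.14²/2) = [0.3136 + 1.37]·721.3 = 1214 Pa.
ΔP = 1214 Pa = 1.21 kPa.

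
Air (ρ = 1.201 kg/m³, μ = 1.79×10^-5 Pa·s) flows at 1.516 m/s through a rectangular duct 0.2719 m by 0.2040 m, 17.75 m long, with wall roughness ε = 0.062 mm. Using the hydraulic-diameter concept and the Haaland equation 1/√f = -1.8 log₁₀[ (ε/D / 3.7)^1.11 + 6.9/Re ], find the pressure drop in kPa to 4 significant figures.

Hydraulic diameter D_h = 4A/P = 4·(0.2719·0.204)/(2·(0.2719+0.204)) = 0.2219/0.9518 = 0.2331 m.
Re = ρVD_h/μ = 1.201·1.516·0.2331/1.79e-05 = 2.371e+04.
ε/D_h = 6.2e-05/0.2331 = 0.000266; Haaland gives 1/√f = -1.8 log₁₀[2.52e-05+0.000291] = 6.3, so f = 0.02519.
ΔP = f(L/D_h)(ρV²/2) = 0.02519·17.75/0.2331·1.38 = 2.648 Pa.
ΔP = 0.002648 kPa.

ΔP ≈ 0.002648 kPa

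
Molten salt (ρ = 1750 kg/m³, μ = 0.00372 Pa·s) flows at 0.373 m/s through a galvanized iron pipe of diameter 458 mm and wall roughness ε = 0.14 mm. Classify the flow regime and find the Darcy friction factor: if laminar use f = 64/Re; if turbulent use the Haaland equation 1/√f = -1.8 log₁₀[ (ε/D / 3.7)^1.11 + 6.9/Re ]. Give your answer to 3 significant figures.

f ≈ 0.0199

Re = ρVD/μ = 1750·0.373·0.458/0.00372 = 8.037e+04.
Re > 4000 → turbulent. ε/D = 0.00014/0.458 = 0.000306; Haaland: 1/√f = -1.8 log₁₀[2.94e-05 + 8.59e-05] = 7.089, so f = 0.0199.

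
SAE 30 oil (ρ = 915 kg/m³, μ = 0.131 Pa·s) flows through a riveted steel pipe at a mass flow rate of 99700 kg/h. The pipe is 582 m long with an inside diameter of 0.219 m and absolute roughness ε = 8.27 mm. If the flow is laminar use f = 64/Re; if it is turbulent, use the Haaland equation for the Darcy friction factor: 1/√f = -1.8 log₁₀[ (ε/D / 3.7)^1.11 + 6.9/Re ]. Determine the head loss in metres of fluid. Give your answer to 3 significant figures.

ṁ = 99700 kg/h = 99700/3600 = 27.69 kg/s.
A = πD²/4 = π(0.219)²/4 = 0.03767 m²; mean velocity V = ṁ/(ρA) = 27.69/(915 · 0.03767) = 0.8035 m/s.
Reynolds number Re = ρVD/μ = 915 · 0.8035 · 0.219 / 0.131 = 1229.
Re < 2300 → laminar flow, so f = 64/Re = 64/1229 = 0.05207 (the turbulent correlation is not needed).
Darcy-Weisbach: ΔP = f(L/D)(ρV²/2) = 0.05207·(582/0.219)·(915·0.8035²/2) = 0.05207·2658·295.4 = 4.087e+04 Pa.
Head loss h_f = ΔP/(ρg) = 4.087e+04/(915·9.81) = 4.55 m.

h_f ≈ 4.55 m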